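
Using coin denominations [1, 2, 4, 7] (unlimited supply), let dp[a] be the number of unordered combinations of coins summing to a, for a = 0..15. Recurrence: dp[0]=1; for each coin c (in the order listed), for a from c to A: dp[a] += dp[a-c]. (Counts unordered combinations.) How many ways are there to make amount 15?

30

after  coin     0     1     2     3     4     5     6     7     8     9    10    11    12    13    14    15
          1     1     1     1     1     1     1     1     1     1     1     1     1     1     1     1     1
          2     1     1     2     2     3     3     4     4     5     5     6     6     7     7     8     8
          4     1     1     2     2     4     4     6     6     9     9    12    12    16    16    20    20
          7     1     1     2     2     4     4     6     7    10    11    14    16    20    22    27    30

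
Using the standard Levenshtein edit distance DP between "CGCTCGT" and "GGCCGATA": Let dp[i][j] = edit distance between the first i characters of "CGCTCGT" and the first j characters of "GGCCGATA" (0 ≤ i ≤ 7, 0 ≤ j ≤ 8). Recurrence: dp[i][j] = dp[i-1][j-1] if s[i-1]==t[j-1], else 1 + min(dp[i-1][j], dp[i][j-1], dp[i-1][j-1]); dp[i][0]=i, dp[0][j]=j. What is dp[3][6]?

4

   ''  G  G  C  C  G  A  T  A
''  0  1  2  3  4  5  6  7  8
 C  1  1  2  2  3  4  5  6  7
 G  2  1  1  2  3  3  4  5  6
 C  3  2  2  1  2  3  4  5  6
 T  4  3  3  2  2  3  4  4  5
 C  5  4  4  3  2  3  4  5  5
 G  6  5  4  4  3  2  3  4  5
 T  7  6  5  5  4  3  3  3  4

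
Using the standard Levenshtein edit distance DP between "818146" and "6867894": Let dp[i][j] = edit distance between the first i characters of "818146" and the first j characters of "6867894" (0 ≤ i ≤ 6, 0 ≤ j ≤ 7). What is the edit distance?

   ''  6  8  6  7  8  9  4
''  0  1  2  3  4  5  6  7
 8  1  1  1  2  3  4  5  6
 1  2  2  2  2  3  4  5  6
 8  3  3  2  3  3  3  4  5
 1  4  4  3  3  4  4  4  5
 4  5  5  4  4  4  5  5  4
 6  6  5  5  4  5  5  6  5

5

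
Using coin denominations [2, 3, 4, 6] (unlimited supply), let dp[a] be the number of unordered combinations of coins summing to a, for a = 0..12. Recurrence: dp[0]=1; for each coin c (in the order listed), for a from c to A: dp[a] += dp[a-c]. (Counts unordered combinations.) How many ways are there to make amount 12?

11

after  coin     0     1     2     3     4     5     6     7     8     9    10    11    12
          2     1     0     1     0     1     0     1     0     1     0     1     0     1
          3     1     0     1     1     1     1     2     1     2     2     2     2     3
          4     1     0     1     1     2     1     3     2     4     3     5     4     7
          6     1     0     1     1     2     1     4     2     5     4     7     5    11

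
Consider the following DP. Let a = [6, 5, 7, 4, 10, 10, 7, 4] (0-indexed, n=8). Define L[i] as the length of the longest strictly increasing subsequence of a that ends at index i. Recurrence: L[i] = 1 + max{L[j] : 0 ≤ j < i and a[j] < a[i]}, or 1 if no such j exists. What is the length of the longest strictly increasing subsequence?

   i    0    1    2    3    4    5    6    7
a[i]    6    5    7    4   10   10    7    4
L[i]    1    1    2    1    3    3    2    1

3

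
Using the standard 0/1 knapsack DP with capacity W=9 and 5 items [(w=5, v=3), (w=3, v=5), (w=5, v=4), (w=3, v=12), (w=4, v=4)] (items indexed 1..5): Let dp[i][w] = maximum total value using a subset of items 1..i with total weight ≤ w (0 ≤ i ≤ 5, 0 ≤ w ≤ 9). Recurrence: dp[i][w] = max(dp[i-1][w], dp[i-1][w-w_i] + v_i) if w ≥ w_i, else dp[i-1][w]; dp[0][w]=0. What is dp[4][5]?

12

i\w   0   1   2   3   4   5   6   7   8   9
  0   0   0   0   0   0   0   0   0   0   0
  1   0   0   0   0   0   3   3   3   3   3
  2   0   0   0   5   5   5   5   5   8   8
  3   0   0   0   5   5   5   5   5   9   9
  4   0   0   0  12  12  12  17  17  17  17
  5   0   0   0  12  12  12  17  17  17  17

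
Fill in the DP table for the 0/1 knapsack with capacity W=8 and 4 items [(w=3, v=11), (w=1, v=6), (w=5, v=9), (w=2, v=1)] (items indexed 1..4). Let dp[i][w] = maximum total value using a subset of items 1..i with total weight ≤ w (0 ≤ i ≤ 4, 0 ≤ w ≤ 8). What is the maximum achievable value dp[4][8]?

20

i\w   0   1   2   3   4   5   6   7   8
  0   0   0   0   0   0   0   0   0   0
  1   0   0   0  11  11  11  11  11  11
  2   0   6   6  11  17  17  17  17  17
  3   0   6   6  11  17  17  17  17  20
  4   0   6   6  11  17  17  18  18  20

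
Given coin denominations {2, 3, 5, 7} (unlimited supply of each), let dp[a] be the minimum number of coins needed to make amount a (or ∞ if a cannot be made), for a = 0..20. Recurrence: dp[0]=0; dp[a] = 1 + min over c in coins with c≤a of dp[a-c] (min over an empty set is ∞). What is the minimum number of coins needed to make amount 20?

4

 a  0  1  2  3  4  5  6  7  8  9 10 11 12 13 14 15 16 17 18 19 20
dp  0  -  1  1  2  1  2  1  2  2  2  3  2  3  2  3  3  3  4  3  4
(- denotes ∞ / unreachable)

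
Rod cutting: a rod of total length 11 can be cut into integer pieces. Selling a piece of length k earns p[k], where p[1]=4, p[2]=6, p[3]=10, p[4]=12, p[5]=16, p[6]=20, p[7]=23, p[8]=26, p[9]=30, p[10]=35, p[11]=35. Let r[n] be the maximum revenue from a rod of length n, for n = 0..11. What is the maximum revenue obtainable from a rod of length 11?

44

   n    0    1    2    3    4    5    6    7    8    9   10   11
r[n]    0    4    8   12   16   20   24   28   32   36   40   44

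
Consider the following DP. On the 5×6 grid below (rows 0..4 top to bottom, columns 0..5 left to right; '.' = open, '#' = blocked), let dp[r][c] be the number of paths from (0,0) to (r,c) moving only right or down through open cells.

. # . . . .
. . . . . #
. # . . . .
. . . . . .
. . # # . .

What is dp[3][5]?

r\c   0   1   2   3   4   5
  0   1   0   0   0   0   0
  1   1   1   1   1   1   0
  2   1   0   1   2   3   3
  3   1   1   2   4   7  10
  4   1   2   0   0   7  17

10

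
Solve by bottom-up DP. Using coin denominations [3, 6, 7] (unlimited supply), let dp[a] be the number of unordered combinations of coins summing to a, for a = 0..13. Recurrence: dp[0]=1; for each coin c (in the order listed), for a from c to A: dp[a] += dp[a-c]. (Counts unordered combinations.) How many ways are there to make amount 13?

2

after  coin     0     1     2     3     4     5     6     7     8     9    10    11    12    13
          3     1     0     0     1     0     0     1     0     0     1     0     0     1     0
          6     1     0     0     1     0     0     2     0     0     2     0     0     3     0
          7     1     0     0     1     0     0     2     1     0     2     1     0     3     2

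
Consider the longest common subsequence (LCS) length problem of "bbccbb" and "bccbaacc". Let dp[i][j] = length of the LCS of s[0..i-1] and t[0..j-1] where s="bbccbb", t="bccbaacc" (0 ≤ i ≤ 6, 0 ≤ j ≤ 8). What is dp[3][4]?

2

   ''  b  c  c  b  a  a  c  c
''  0  0  0  0  0  0  0  0  0
 b  0  1  1  1  1  1  1  1  1
 b  0  1  1  1  2  2  2  2  2
 c  0  1  2  2  2  2  2  3  3
 c  0  1  2  3  3  3  3  3  4
 b  0  1  2  3  4  4  4  4  4
 b  0  1  2  3  4  4  4  4  4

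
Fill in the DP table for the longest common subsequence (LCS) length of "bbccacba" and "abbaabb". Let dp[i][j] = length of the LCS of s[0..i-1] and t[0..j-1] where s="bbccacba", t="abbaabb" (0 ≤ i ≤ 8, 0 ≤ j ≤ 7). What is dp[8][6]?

   ''  a  b  b  a  a  b  b
''  0  0  0  0  0  0  0  0
 b  0  0  1  1  1  1  1  1
 b  0  0  1  2  2  2  2  2
 c  0  0  1  2  2  2  2  2
 c  0  0  1  2  2  2  2  2
 a  0  1  1  2  3  3  3  3
 c  0  1  1  2  3  3  3  3
 b  0  1  2  2  3  3  4  4
 a  0  1  2  2  3  4  4  4

4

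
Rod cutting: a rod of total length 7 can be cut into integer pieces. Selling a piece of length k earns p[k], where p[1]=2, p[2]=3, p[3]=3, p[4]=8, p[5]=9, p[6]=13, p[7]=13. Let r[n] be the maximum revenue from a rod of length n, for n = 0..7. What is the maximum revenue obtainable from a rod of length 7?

15

   n    0    1    2    3    4    5    6    7
r[n]    0    2    4    6    8   10   13   15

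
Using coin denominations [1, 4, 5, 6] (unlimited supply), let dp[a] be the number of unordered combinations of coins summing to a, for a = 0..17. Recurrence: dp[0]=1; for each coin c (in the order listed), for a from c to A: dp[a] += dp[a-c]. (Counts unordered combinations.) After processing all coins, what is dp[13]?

12

after  coin     0     1     2     3     4     5     6     7     8     9    10    11    12    13    14    15    16    17
          1     1     1     1     1     1     1     1     1     1     1     1     1     1     1     1     1     1     1
          4     1     1     1     1     2     2     2     2     3     3     3     3     4     4     4     4     5     5
          5     1     1     1     1     2     3     3     3     4     5     6     6     7     8     9    10    11    12
          6     1     1     1     1     2     3     4     4     5     6     8     9    11    12    14    16    19    21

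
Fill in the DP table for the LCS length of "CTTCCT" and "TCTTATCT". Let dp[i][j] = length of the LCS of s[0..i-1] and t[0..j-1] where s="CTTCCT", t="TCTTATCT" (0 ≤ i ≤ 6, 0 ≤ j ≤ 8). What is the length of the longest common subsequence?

   ''  T  C  T  T  A  T  C  T
''  0  0  0  0  0  0  0  0  0
 C  0  0  1  1  1  1  1  1  1
 T  0  1  1  2  2  2  2  2  2
 T  0  1  1  2  3  3  3  3  3
 C  0  1  2  2  3  3  3  4  4
 C  0  1  2  2  3  3  3  4  4
 T  0  1  2  3  3  3  4  4  5

5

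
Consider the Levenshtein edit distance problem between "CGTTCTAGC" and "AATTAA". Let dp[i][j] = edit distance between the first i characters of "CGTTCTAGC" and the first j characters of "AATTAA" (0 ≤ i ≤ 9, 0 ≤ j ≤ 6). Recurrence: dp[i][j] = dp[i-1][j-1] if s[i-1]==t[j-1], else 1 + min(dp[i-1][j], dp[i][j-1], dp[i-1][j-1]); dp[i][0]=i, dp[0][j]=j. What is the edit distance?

6

   ''  A  A  T  T  A  A
''  0  1  2  3  4  5  6
 C  1  1  2  3  4  5  6
 G  2  2  2  3  4  5  6
 T  3  3  3  2  3  4  5
 T  4  4  4  3  2  3  4
 C  5  5  5  4  3  3  4
 T  6  6  6  5  4  4  4
 A  7  6  6  6  5  4  4
 G  8  7  7  7  6  5  5
 C  9  8  8  8  7  6  6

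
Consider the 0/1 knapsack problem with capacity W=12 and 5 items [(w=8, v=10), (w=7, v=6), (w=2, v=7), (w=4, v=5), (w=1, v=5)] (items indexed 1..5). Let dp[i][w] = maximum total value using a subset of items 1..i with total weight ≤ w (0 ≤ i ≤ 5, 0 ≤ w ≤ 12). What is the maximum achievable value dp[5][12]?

i\w   0   1   2   3   4   5   6   7   8   9  10  11  12
  0   0   0   0   0   0   0   0   0   0   0   0   0   0
  1   0   0   0   0   0   0   0   0  10  10  10  10  10
  2   0   0   0   0   0   0   0   6  10  10  10  10  10
  3   0   0   7   7   7   7   7   7  10  13  17  17  17
  4   0   0   7   7   7   7  12  12  12  13  17  17  17
  5   0   5   7  12  12  12  12  17  17  17  18  22  22

22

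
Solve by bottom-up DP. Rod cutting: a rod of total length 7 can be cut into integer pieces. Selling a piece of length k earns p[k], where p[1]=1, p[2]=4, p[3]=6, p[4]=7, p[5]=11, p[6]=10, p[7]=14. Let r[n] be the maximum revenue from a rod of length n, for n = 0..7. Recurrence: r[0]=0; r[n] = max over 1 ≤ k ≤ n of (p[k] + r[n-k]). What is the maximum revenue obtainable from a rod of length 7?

   n    0    1    2    3    4    5    6    7
r[n]    0    1    4    6    8   11   12   15

15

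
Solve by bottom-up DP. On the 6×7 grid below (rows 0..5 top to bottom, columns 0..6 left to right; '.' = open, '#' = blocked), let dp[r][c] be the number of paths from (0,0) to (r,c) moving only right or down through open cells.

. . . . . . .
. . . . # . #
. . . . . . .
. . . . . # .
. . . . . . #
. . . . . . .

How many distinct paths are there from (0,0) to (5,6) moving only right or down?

r\c   0   1   2   3   4   5   6
  0   1   1   1   1   1   1   1
  1   1   2   3   4   0   1   0
  2   1   3   6  10  10  11  11
  3   1   4  10  20  30   0  11
  4   1   5  15  35  65  65   0
  5   1   6  21  56 121 186 186

186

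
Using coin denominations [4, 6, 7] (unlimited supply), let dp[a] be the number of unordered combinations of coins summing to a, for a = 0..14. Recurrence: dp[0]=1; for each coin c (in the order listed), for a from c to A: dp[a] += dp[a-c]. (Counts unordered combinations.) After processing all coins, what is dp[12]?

after  coin     0     1     2     3     4     5     6     7     8     9    10    11    12    13    14
          4     1     0     0     0     1     0     0     0     1     0     0     0     1     0     0
          6     1     0     0     0     1     0     1     0     1     0     1     0     2     0     1
          7     1     0     0     0     1     0     1     1     1     0     1     1     2     1     2

2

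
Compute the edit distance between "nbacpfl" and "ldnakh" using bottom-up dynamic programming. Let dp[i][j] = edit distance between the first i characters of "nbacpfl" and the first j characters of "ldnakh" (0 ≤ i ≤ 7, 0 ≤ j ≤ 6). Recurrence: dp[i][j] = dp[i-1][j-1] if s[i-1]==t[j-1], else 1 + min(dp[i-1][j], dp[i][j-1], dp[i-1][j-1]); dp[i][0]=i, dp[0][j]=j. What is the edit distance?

   ''  l  d  n  a  k  h
''  0  1  2  3  4  5  6
 n  1  1  2  2  3  4  5
 b  2  2  2  3  3  4  5
 a  3  3  3  3  3  4  5
 c  4  4  4  4  4  4  5
 p  5  5  5  5  5  5  5
 f  6  6  6  6  6  6  6
 l  7  6  7  7  7  7  7

7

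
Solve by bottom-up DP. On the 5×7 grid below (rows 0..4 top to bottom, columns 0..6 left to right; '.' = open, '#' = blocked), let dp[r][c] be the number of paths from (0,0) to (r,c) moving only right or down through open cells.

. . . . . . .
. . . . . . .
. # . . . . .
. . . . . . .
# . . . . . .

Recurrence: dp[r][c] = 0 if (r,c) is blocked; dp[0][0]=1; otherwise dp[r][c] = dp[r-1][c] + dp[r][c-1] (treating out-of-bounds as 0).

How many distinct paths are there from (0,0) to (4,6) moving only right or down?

r\c   0   1   2   3   4   5   6
  0   1   1   1   1   1   1   1
  1   1   2   3   4   5   6   7
  2   1   0   3   7  12  18  25
  3   1   1   4  11  23  41  66
  4   0   1   5  16  39  80 146

146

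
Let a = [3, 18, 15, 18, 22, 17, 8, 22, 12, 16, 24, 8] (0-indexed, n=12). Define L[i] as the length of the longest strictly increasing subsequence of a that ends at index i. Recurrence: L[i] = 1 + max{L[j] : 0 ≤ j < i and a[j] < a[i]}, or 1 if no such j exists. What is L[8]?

   i    0    1    2    3    4    5    6    7    8    9   10   11
a[i]    3   18   15   18   22   17    8   22   12   16   24    8
L[i]    1    2    2    3    4    3    2    4    3    4    5    2

3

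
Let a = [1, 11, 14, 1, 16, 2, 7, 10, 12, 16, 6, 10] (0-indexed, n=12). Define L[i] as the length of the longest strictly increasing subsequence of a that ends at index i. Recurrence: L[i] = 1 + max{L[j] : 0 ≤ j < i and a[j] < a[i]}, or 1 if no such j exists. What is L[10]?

3

   i    0    1    2    3    4    5    6    7    8    9   10   11
a[i]    1   11   14    1   16    2    7   10   12   16    6   10
L[i]    1    2    3    1    4    2    3    4    5    6    3    4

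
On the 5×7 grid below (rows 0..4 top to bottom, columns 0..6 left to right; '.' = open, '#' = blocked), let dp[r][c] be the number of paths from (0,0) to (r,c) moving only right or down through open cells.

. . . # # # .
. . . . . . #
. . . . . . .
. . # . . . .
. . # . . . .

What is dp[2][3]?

9

r\c   0   1   2   3   4   5   6
  0   1   1   1   0   0   0   0
  1   1   2   3   3   3   3   0
  2   1   3   6   9  12  15  15
  3   1   4   0   9  21  36  51
  4   1   5   0   9  30  66 117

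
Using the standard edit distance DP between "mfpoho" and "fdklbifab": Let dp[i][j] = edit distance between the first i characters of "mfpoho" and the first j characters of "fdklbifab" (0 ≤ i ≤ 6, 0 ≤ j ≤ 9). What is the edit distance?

   ''  f  d  k  l  b  i  f  a  b
''  0  1  2  3  4  5  6  7  8  9
 m  1  1  2  3  4  5  6  7  8  9
 f  2  1  2  3  4  5  6  6  7  8
 p  3  2  2  3  4  5  6  7  7  8
 o  4  3  3  3  4  5  6  7  8  8
 h  5  4  4  4  4  5  6  7  8  9
 o  6  5  5  5  5  5  6  7  8  9

9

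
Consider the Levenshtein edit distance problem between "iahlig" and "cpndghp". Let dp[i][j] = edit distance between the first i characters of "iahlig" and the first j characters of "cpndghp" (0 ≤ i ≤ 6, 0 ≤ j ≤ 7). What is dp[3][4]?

   ''  c  p  n  d  g  h  p
''  0  1  2  3  4  5  6  7
 i  1  1  2  3  4  5  6  7
 a  2  2  2  3  4  5  6  7
 h  3  3  3  3  4  5  5  6
 l  4  4  4  4  4  5  6  6
 i  5  5  5  5  5  5  6  7
 g  6  6  6  6  6  5  6  7

4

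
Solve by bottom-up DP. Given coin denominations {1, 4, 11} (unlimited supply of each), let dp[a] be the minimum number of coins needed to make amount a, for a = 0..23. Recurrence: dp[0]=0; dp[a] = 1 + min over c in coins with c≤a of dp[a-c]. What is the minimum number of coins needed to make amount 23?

3

 a  0  1  2  3  4  5  6  7  8  9 10 11 12 13 14 15 16 17 18 19 20 21 22 23
dp  0  1  2  3  1  2  3  4  2  3  4  1  2  3  4  2  3  4  5  3  4  5  2  3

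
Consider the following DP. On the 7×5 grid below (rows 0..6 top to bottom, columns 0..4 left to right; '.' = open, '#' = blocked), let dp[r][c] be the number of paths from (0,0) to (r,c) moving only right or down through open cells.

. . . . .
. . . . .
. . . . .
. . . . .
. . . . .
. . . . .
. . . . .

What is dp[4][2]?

15

r\c   0   1   2   3   4
  0   1   1   1   1   1
  1   1   2   3   4   5
  2   1   3   6  10  15
  3   1   4  10  20  35
  4   1   5  15  35  70
  5   1   6  21  56 126
  6   1   7  28  84 210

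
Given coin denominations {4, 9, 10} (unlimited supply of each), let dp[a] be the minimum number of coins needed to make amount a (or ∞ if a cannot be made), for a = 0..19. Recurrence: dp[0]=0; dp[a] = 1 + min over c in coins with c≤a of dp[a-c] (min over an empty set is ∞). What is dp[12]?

3

 a  0  1  2  3  4  5  6  7  8  9 10 11 12 13 14 15 16 17 18 19
dp  0  -  -  -  1  -  -  -  2  1  1  -  3  2  2  -  4  3  2  2
(- denotes ∞ / unreachable)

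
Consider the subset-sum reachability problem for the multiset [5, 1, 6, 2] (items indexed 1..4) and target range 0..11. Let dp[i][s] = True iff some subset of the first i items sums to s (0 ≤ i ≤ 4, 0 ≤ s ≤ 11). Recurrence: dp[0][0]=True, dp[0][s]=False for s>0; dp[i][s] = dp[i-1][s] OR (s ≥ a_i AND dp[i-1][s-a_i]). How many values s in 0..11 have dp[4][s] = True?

10

i\s   0   1   2   3   4   5   6   7   8   9  10  11
  0   T   F   F   F   F   F   F   F   F   F   F   F
  1   T   F   F   F   F   T   F   F   F   F   F   F
  2   T   T   F   F   F   T   T   F   F   F   F   F
  3   T   T   F   F   F   T   T   T   F   F   F   T
  4   T   T   T   T   F   T   T   T   T   T   F   T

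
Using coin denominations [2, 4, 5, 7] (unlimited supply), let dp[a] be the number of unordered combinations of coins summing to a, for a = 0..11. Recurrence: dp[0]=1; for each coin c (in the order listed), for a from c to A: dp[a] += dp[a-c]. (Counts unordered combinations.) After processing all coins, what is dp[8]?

after  coin     0     1     2     3     4     5     6     7     8     9    10    11
          2     1     0     1     0     1     0     1     0     1     0     1     0
          4     1     0     1     0     2     0     2     0     3     0     3     0
          5     1     0     1     0     2     1     2     1     3     2     4     2
          7     1     0     1     0     2     1     2     2     3     3     4     4

3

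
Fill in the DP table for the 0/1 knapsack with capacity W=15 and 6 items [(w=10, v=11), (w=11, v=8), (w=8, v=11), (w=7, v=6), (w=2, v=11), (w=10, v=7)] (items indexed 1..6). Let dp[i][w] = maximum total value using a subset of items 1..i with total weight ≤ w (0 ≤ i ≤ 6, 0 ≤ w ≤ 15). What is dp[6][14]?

i\w   0   1   2   3   4   5   6   7   8   9  10  11  12  13  14  15
  0   0   0   0   0   0   0   0   0   0   0   0   0   0   0   0   0
  1   0   0   0   0   0   0   0   0   0   0  11  11  11  11  11  11
  2   0   0   0   0   0   0   0   0   0   0  11  11  11  11  11  11
  3   0   0   0   0   0   0   0   0  11  11  11  11  11  11  11  11
  4   0   0   0   0   0   0   0   6  11  11  11  11  11  11  11  17
  5   0   0  11  11  11  11  11  11  11  17  22  22  22  22  22  22
  6   0   0  11  11  11  11  11  11  11  17  22  22  22  22  22  22

22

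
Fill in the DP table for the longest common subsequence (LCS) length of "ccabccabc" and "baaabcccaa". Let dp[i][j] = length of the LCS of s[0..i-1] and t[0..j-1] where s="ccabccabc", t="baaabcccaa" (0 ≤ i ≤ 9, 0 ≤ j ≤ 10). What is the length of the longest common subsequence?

   ''  b  a  a  a  b  c  c  c  a  a
''  0  0  0  0  0  0  0  0  0  0  0
 c  0  0  0  0  0  0  1  1  1  1  1
 c  0  0  0  0  0  0  1  2  2  2  2
 a  0  0  1  1  1  1  1  2  2  3  3
 b  0  1  1  1  1  2  2  2  2  3  3
 c  0  1  1  1  1  2  3  3  3  3  3
 c  0  1  1  1  1  2  3  4  4  4  4
 a  0  1  2  2  2  2  3  4  4  5  5
 b  0  1  2  2  2  3  3  4  4  5  5
 c  0  1  2  2  2  3  4  4  5  5  5

5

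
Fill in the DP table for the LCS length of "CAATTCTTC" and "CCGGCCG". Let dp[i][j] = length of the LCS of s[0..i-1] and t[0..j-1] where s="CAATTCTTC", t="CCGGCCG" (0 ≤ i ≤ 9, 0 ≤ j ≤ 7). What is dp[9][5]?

   ''  C  C  G  G  C  C  G
''  0  0  0  0  0  0  0  0
 C  0  1  1  1  1  1  1  1
 A  0  1  1  1  1  1  1  1
 A  0  1  1  1  1  1  1  1
 T  0  1  1  1  1  1  1  1
 T  0  1  1  1  1  1  1  1
 C  0  1  2  2  2  2  2  2
 T  0  1  2  2  2  2  2  2
 T  0  1  2  2  2  2  2  2
 C  0  1  2  2  2  3  3  3

3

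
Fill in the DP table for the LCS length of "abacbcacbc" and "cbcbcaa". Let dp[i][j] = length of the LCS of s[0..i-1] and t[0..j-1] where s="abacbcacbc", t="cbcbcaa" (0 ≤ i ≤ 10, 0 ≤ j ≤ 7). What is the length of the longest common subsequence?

   ''  c  b  c  b  c  a  a
''  0  0  0  0  0  0  0  0
 a  0  0  0  0  0  0  1  1
 b  0  0  1  1  1  1  1  1
 a  0  0  1  1  1  1  2  2
 c  0  1  1  2  2  2  2  2
 b  0  1  2  2  3  3  3  3
 c  0  1  2  3  3  4  4  4
 a  0  1  2  3  3  4  5  5
 c  0  1  2  3  3  4  5  5
 b  0  1  2  3  4  4  5  5
 c  0  1  2  3  4  5  5  5

5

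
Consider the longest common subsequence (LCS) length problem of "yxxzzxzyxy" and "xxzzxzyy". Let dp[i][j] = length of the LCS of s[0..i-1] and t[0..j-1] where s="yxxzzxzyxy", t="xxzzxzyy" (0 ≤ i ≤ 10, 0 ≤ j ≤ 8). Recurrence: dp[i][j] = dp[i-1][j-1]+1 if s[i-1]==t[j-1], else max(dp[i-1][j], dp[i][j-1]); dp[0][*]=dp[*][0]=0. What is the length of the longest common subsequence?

   ''  x  x  z  z  x  z  y  y
''  0  0  0  0  0  0  0  0  0
 y  0  0  0  0  0  0  0  1  1
 x  0  1  1  1  1  1  1  1  1
 x  0  1  2  2  2  2  2  2  2
 z  0  1  2  3  3  3  3  3  3
 z  0  1  2  3  4  4  4  4  4
 x  0  1  2  3  4  5  5  5  5
 z  0  1  2  3  4  5  6  6  6
 y  0  1  2  3  4  5  6  7  7
 x  0  1  2  3  4  5  6  7  7
 y  0  1  2  3  4  5  6  7  8

8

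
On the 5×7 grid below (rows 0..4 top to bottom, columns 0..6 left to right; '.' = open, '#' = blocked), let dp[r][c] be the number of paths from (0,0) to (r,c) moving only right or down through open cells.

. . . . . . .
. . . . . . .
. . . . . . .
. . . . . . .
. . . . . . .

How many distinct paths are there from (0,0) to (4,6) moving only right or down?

r\c   0   1   2   3   4   5   6
  0   1   1   1   1   1   1   1
  1   1   2   3   4   5   6   7
  2   1   3   6  10  15  21  28
  3   1   4  10  20  35  56  84
  4   1   5  15  35  70 126 210

210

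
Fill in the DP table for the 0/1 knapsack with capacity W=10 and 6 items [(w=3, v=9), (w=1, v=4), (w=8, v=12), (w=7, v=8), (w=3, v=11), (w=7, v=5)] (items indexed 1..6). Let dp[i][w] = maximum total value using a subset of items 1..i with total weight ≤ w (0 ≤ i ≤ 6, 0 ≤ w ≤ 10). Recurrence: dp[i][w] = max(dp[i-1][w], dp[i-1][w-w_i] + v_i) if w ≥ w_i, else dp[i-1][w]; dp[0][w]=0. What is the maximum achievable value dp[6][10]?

i\w   0   1   2   3   4   5   6   7   8   9  10
  0   0   0   0   0   0   0   0   0   0   0   0
  1   0   0   0   9   9   9   9   9   9   9   9
  2   0   4   4   9  13  13  13  13  13  13  13
  3   0   4   4   9  13  13  13  13  13  16  16
  4   0   4   4   9  13  13  13  13  13  16  17
  5   0   4   4  11  15  15  20  24  24  24  24
  6   0   4   4  11  15  15  20  24  24  24  24

24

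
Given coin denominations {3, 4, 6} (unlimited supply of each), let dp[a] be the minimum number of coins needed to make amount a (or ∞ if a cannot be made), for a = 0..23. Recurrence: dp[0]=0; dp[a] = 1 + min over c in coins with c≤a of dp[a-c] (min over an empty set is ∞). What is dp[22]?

 a  0  1  2  3  4  5  6  7  8  9 10 11 12 13 14 15 16 17 18 19 20 21 22 23
dp  0  -  -  1  1  -  1  2  2  2  2  3  2  3  3  3  3  4  3  4  4  4  4  5
(- denotes ∞ / unreachable)

4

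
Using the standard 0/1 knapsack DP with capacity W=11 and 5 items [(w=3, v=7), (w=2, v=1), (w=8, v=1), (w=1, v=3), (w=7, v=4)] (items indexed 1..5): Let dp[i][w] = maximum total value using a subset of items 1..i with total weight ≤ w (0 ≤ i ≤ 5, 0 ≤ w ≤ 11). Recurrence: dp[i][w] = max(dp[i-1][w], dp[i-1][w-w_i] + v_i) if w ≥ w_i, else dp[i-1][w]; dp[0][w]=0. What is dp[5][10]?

i\w   0   1   2   3   4   5   6   7   8   9  10  11
  0   0   0   0   0   0   0   0   0   0   0   0   0
  1   0   0   0   7   7   7   7   7   7   7   7   7
  2   0   0   1   7   7   8   8   8   8   8   8   8
  3   0   0   1   7   7   8   8   8   8   8   8   8
  4   0   3   3   7  10  10  11  11  11  11  11  11
  5   0   3   3   7  10  10  11  11  11  11  11  14

11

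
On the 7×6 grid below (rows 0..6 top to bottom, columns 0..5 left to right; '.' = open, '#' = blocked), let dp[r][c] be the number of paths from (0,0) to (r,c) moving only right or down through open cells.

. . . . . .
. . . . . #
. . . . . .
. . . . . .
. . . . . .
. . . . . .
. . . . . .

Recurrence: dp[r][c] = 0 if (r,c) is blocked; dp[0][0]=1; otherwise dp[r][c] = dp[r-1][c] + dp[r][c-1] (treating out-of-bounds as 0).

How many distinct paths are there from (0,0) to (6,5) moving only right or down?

r\c   0   1   2   3   4   5
  0   1   1   1   1   1   1
  1   1   2   3   4   5   0
  2   1   3   6  10  15  15
  3   1   4  10  20  35  50
  4   1   5  15  35  70 120
  5   1   6  21  56 126 246
  6   1   7  28  84 210 456

456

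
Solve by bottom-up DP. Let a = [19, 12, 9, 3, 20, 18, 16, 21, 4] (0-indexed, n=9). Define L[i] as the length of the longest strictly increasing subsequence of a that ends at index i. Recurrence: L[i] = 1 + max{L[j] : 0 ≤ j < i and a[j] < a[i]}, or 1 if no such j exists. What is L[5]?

2

   i    0    1    2    3    4    5    6    7    8
a[i]   19   12    9    3   20   18   16   21    4
L[i]    1    1    1    1    2    2    2    3    2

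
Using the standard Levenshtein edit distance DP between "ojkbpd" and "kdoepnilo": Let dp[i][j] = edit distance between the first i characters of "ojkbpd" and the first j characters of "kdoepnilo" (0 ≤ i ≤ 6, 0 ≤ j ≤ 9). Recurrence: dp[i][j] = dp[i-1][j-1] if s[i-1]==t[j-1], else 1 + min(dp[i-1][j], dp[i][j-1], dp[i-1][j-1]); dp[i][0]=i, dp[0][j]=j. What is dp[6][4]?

   ''  k  d  o  e  p  n  i  l  o
''  0  1  2  3  4  5  6  7  8  9
 o  1  1  2  2  3  4  5  6  7  8
 j  2  2  2  3  3  4  5  6  7  8
 k  3  2  3  3  4  4  5  6  7  8
 b  4  3  3  4  4  5  5  6  7  8
 p  5  4  4  4  5  4  5  6  7  8
 d  6  5  4  5  5  5  5  6  7  8

5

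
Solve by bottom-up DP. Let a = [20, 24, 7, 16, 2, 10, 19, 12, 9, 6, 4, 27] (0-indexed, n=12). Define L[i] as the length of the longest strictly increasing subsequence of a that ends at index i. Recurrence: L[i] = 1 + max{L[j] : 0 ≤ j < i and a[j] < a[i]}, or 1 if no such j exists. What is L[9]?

2

   i    0    1    2    3    4    5    6    7    8    9   10   11
a[i]   20   24    7   16    2   10   19   12    9    6    4   27
L[i]    1    2    1    2    1    2    3    3    2    2    2    4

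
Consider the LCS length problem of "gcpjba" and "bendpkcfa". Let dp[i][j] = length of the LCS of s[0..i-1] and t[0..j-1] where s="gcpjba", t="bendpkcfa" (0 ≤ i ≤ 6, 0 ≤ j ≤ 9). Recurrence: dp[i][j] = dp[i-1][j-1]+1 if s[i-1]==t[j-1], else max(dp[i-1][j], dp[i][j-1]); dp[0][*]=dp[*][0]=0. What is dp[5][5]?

1

   ''  b  e  n  d  p  k  c  f  a
''  0  0  0  0  0  0  0  0  0  0
 g  0  0  0  0  0  0  0  0  0  0
 c  0  0  0  0  0  0  0  1  1  1
 p  0  0  0  0  0  1  1  1  1  1
 j  0  0  0  0  0  1  1  1  1  1
 b  0  1  1  1  1  1  1  1  1  1
 a  0  1  1  1  1  1  1  1  1  2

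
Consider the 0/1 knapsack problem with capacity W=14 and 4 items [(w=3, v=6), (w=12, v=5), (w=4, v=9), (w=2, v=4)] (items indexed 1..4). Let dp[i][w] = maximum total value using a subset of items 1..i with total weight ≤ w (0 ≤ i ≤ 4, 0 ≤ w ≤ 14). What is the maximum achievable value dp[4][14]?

i\w   0   1   2   3   4   5   6   7   8   9  10  11  12  13  14
  0   0   0   0   0   0   0   0   0   0   0   0   0   0   0   0
  1   0   0   0   6   6   6   6   6   6   6   6   6   6   6   6
  2   0   0   0   6   6   6   6   6   6   6   6   6   6   6   6
  3   0   0   0   6   9   9   9  15  15  15  15  15  15  15  15
  4   0   0   4   6   9  10  13  15  15  19  19  19  19  19  19

19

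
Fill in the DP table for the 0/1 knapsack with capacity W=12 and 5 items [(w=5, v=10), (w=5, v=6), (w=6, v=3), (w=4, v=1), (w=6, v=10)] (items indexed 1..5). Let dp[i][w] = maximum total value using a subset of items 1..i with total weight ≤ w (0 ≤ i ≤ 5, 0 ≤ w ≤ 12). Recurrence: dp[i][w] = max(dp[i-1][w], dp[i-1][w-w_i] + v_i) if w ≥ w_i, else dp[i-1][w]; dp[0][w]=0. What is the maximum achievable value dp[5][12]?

20

i\w   0   1   2   3   4   5   6   7   8   9  10  11  12
  0   0   0   0   0   0   0   0   0   0   0   0   0   0
  1   0   0   0   0   0  10  10  10  10  10  10  10  10
  2   0   0   0   0   0  10  10  10  10  10  16  16  16
  3   0   0   0   0   0  10  10  10  10  10  16  16  16
  4   0   0   0   0   1  10  10  10  10  11  16  16  16
  5   0   0   0   0   1  10  10  10  10  11  16  20  20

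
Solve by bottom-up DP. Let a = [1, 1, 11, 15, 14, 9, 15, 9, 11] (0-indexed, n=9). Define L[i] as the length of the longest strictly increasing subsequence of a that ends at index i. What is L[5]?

   i    0    1    2    3    4    5    6    7    8
a[i]    1    1   11   15   14    9   15    9   11
L[i]    1    1    2    3    3    2    4    2    3

2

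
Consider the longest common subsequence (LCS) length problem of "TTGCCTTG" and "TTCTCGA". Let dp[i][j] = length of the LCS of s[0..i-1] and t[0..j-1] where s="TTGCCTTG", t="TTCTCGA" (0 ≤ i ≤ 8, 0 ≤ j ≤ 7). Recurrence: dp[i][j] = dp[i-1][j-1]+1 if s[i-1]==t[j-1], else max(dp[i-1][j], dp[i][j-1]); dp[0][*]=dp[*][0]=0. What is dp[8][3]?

3

   ''  T  T  C  T  C  G  A
''  0  0  0  0  0  0  0  0
 T  0  1  1  1  1  1  1  1
 T  0  1  2  2  2  2  2  2
 G  0  1  2  2  2  2  3  3
 C  0  1  2  3  3  3  3  3
 C  0  1  2  3  3  4  4  4
 T  0  1  2  3  4  4  4  4
 T  0  1  2  3  4  4  4  4
 G  0  1  2  3  4  4  5  5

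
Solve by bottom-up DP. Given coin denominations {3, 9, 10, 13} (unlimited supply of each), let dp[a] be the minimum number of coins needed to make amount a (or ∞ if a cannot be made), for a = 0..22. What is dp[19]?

2

 a  0  1  2  3  4  5  6  7  8  9 10 11 12 13 14 15 16 17 18 19 20 21 22
dp  0  -  -  1  -  -  2  -  -  1  1  -  2  1  -  3  2  -  2  2  2  3  2
(- denotes ∞ / unreachable)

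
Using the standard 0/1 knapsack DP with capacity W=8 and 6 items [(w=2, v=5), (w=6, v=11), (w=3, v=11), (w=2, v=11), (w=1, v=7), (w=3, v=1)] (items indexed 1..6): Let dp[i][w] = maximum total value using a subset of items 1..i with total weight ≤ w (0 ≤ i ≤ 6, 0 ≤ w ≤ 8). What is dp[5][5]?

i\w   0   1   2   3   4   5   6   7   8
  0   0   0   0   0   0   0   0   0   0
  1   0   0   5   5   5   5   5   5   5
  2   0   0   5   5   5   5  11  11  16
  3   0   0   5  11  11  16  16  16  16
  4   0   0  11  11  16  22  22  27  27
  5   0   7  11  18  18  23  29  29  34
  6   0   7  11  18  18  23  29  29  34

23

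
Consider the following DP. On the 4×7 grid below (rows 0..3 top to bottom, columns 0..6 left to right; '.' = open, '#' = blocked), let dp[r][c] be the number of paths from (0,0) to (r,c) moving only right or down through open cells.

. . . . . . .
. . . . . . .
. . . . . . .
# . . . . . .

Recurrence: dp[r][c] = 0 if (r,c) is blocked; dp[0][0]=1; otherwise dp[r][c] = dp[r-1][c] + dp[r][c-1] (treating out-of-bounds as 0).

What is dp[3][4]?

34

r\c   0   1   2   3   4   5   6
  0   1   1   1   1   1   1   1
  1   1   2   3   4   5   6   7
  2   1   3   6  10  15  21  28
  3   0   3   9  19  34  55  83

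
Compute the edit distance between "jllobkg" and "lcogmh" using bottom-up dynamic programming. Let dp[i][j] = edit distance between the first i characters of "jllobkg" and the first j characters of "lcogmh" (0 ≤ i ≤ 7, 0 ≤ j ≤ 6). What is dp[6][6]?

5

   ''  l  c  o  g  m  h
''  0  1  2  3  4  5  6
 j  1  1  2  3  4  5  6
 l  2  1  2  3  4  5  6
 l  3  2  2  3  4  5  6
 o  4  3  3  2  3  4  5
 b  5  4  4  3  3  4  5
 k  6  5  5  4  4  4  5
 g  7  6  6  5  4  5  5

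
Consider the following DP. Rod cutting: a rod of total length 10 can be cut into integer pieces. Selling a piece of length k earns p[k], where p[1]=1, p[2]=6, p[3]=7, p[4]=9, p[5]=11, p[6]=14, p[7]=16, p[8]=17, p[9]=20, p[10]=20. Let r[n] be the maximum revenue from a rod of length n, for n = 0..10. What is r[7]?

   n    0    1    2    3    4    5    6    7    8    9   10
r[n]    0    1    6    7   12   13   18   19   24   25   30

19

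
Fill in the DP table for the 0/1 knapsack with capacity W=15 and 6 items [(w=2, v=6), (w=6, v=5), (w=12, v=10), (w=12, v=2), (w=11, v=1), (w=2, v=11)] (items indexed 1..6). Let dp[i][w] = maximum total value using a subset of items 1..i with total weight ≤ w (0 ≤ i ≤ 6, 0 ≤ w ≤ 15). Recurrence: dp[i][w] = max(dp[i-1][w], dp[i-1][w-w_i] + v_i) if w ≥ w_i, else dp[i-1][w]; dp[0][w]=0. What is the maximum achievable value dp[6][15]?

i\w   0   1   2   3   4   5   6   7   8   9  10  11  12  13  14  15
  0   0   0   0   0   0   0   0   0   0   0   0   0   0   0   0   0
  1   0   0   6   6   6   6   6   6   6   6   6   6   6   6   6   6
  2   0   0   6   6   6   6   6   6  11  11  11  11  11  11  11  11
  3   0   0   6   6   6   6   6   6  11  11  11  11  11  11  16  16
  4   0   0   6   6   6   6   6   6  11  11  11  11  11  11  16  16
  5   0   0   6   6   6   6   6   6  11  11  11  11  11  11  16  16
  6   0   0  11  11  17  17  17  17  17  17  22  22  22  22  22  22

22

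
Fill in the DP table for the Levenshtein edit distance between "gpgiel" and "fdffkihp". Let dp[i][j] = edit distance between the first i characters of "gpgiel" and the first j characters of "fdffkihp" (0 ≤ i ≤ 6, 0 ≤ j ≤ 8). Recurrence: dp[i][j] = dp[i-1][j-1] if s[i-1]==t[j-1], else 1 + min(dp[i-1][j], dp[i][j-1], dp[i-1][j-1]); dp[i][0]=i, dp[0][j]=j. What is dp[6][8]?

   ''  f  d  f  f  k  i  h  p
''  0  1  2  3  4  5  6  7  8
 g  1  1  2  3  4  5  6  7  8
 p  2  2  2  3  4  5  6  7  7
 g  3  3  3  3  4  5  6  7  8
 i  4  4  4  4  4  5  5  6  7
 e  5  5  5  5  5  5  6  6  7
 l  6  6  6  6  6  6  6  7  7

7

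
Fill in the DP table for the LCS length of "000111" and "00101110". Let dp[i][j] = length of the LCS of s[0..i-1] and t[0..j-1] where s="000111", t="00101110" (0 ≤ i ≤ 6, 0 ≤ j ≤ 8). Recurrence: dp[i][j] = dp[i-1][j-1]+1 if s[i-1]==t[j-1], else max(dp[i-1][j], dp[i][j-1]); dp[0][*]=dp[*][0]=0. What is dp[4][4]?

   ''  0  0  1  0  1  1  1  0
''  0  0  0  0  0  0  0  0  0
 0  0  1  1  1  1  1  1  1  1
 0  0  1  2  2  2  2  2  2  2
 0  0  1  2  2  3  3  3  3  3
 1  0  1  2  3  3  4  4  4  4
 1  0  1  2  3  3  4  5  5  5
 1  0  1  2  3  3  4  5  6  6

3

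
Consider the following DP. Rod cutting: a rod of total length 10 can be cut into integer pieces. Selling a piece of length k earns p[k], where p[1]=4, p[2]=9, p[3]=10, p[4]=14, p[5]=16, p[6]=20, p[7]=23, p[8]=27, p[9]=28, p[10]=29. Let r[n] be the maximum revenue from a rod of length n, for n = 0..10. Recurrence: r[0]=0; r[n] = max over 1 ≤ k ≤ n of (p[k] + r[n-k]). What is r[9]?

   n    0    1    2    3    4    5    6    7    8    9   10
r[n]    0    4    9   13   18   22   27   31   36   40   45

40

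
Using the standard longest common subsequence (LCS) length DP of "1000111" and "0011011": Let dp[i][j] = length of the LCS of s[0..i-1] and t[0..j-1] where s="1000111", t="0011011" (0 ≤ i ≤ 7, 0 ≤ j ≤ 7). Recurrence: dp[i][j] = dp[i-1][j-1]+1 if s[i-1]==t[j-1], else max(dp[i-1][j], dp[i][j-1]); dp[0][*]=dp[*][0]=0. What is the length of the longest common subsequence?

   ''  0  0  1  1  0  1  1
''  0  0  0  0  0  0  0  0
 1  0  0  0  1  1  1  1  1
 0  0  1  1  1  1  2  2  2
 0  0  1  2  2  2  2  2  2
 0  0  1  2  2  2  3  3  3
 1  0  1  2  3  3  3  4  4
 1  0  1  2  3  4  4  4  5
 1  0  1  2  3  4  4  5  5

5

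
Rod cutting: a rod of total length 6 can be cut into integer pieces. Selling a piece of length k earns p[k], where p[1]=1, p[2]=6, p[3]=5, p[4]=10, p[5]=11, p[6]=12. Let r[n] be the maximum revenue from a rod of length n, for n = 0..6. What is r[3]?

7

   n    0    1    2    3    4    5    6
r[n]    0    1    6    7   12   13   18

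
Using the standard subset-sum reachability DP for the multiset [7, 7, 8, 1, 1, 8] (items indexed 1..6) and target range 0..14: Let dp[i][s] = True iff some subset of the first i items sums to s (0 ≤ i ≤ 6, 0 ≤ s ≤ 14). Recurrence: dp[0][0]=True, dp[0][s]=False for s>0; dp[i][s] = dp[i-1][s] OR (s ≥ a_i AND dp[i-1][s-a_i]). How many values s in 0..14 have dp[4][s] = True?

i\s   0   1   2   3   4   5   6   7   8   9  10  11  12  13  14
  0   T   F   F   F   F   F   F   F   F   F   F   F   F   F   F
  1   T   F   F   F   F   F   F   T   F   F   F   F   F   F   F
  2   T   F   F   F   F   F   F   T   F   F   F   F   F   F   T
  3   T   F   F   F   F   F   F   T   T   F   F   F   F   F   T
  4   T   T   F   F   F   F   F   T   T   T   F   F   F   F   T
  5   T   T   T   F   F   F   F   T   T   T   T   F   F   F   T
  6   T   T   T   F   F   F   F   T   T   T   T   F   F   F   T

6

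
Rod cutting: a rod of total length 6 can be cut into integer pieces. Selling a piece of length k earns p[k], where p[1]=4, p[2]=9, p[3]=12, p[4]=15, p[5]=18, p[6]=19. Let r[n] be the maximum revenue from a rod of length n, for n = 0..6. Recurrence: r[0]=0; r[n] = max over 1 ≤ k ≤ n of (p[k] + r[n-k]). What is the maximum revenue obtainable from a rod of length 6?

   n    0    1    2    3    4    5    6
r[n]    0    4    9   13   18   22   27

27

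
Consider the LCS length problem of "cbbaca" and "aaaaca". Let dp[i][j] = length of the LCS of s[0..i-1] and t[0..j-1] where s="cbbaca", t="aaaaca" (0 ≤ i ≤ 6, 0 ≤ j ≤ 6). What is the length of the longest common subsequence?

   ''  a  a  a  a  c  a
''  0  0  0  0  0  0  0
 c  0  0  0  0  0  1  1
 b  0  0  0  0  0  1  1
 b  0  0  0  0  0  1  1
 a  0  1  1  1  1  1  2
 c  0  1  1  1  1  2  2
 a  0  1  2  2  2  2  3

3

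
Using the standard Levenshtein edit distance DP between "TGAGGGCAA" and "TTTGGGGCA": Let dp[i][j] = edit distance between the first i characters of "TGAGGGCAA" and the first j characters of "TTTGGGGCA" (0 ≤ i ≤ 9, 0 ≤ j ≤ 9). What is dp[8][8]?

4

   ''  T  T  T  G  G  G  G  C  A
''  0  1  2  3  4  5  6  7  8  9
 T  1  0  1  2  3  4  5  6  7  8
 G  2  1  1  2  2  3  4  5  6  7
 A  3  2  2  2  3  3  4  5  6  6
 G  4  3  3  3  2  3  3  4  5  6
 G  5  4  4  4  3  2  3  3  4  5
 G  6  5  5  5  4  3  2  3  4  5
 C  7  6  6  6  5  4  3  3  3  4
 A  8  7  7  7  6  5  4  4  4  3
 A  9  8  8  8  7  6  5  5  5  4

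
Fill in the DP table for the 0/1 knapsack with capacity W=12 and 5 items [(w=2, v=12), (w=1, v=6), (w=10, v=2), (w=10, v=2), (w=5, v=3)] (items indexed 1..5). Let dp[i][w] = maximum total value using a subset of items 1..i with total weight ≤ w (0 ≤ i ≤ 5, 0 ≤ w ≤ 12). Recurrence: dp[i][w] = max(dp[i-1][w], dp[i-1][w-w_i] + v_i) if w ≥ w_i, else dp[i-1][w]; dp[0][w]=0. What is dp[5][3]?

18

i\w   0   1   2   3   4   5   6   7   8   9  10  11  12
  0   0   0   0   0   0   0   0   0   0   0   0   0   0
  1   0   0  12  12  12  12  12  12  12  12  12  12  12
  2   0   6  12  18  18  18  18  18  18  18  18  18  18
  3   0   6  12  18  18  18  18  18  18  18  18  18  18
  4   0   6  12  18  18  18  18  18  18  18  18  18  18
  5   0   6  12  18  18  18  18  18  21  21  21  21  21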